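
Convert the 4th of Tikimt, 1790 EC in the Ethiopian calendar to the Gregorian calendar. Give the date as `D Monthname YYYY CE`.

12 October 1797 CE

Julian Day Number of the source date = 2377686.
Converting JDN 2377686 to the Gregorian calendar gives 12 October 1797 CE.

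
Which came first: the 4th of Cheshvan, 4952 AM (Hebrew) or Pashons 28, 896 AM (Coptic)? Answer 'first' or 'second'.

second

First date → JDN 2156367; second date → JDN 2152196.
JDN 2152196 < JDN 2156367, so the second date is earlier.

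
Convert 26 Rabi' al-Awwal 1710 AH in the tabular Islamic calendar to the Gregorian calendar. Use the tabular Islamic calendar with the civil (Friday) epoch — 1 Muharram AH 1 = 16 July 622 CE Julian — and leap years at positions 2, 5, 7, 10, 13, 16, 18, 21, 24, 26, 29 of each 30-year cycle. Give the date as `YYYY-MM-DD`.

2280-11-20

Julian Day Number of the source date = 2554137.
Converting JDN 2554137 to the Gregorian calendar gives 20 November 2280 CE.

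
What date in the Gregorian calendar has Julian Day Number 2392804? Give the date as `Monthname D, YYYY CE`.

JDN 2451545 is 1 Jan 2000; 2392804 is −58741 days from there.

March 5, 1839 CE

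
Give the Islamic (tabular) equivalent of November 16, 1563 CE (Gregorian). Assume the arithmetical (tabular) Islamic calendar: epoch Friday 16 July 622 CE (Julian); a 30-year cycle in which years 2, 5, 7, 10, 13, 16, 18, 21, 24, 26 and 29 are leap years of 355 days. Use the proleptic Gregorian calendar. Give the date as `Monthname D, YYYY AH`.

Rabi' al-Awwal 19, 971 AH

Julian Day Number of the source date = 2292253.
Converting JDN 2292253 to the tabular Islamic calendar gives 19 Rabi' al-Awwal 971 AH.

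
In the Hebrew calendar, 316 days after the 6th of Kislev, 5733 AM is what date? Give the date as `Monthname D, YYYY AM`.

The starting date is JDN 2441634; 2441634 + 316 = 2441950.
JDN 2441950 corresponds to Elul 27, 5733 AM.

Elul 27, 5733 AM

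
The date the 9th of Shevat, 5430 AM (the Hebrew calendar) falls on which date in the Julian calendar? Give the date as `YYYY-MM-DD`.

The source date corresponds to 30 January 1670 in the Gregorian calendar (JDN 2331045).
That day falls on 20 January 1670 CE in the Julian calendar.

1670-01-20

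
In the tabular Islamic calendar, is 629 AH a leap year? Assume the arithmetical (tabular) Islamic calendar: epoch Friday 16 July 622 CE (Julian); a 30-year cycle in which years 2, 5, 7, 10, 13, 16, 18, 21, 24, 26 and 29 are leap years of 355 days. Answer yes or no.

Year 629 AH is year 29 of its 30-year cycle; leap positions are 2, 5, 7, 10, 13, 16, 18, 21, 24, 26, 29, so it is a leap year (355 days).

yes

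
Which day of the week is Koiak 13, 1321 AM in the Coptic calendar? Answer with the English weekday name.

Sunday

Equivalently 19 December 1604 Gregorian, JDN 2307262.
JDN 2307262 mod 7 = 6, and JDN 0 was a Monday, so this is a Sunday.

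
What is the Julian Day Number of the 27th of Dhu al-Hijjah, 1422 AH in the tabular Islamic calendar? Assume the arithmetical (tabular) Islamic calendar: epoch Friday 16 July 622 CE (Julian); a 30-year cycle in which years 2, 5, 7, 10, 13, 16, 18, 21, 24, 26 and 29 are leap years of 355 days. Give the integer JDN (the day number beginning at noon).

2452346

Equivalently 12 March 2002 (Gregorian).
JDN 2400001 is 17 November 1858 CE (Gregorian), MJD 0; the target day is +52345 days from there, so JDN = 2452346.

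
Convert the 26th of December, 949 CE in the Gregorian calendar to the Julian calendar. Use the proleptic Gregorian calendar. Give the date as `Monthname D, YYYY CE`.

For dates in this range the Gregorian date is 5 days ahead of the Julian.
26 December 949 Gregorian − 5 days → 21 December 949 Julian.

December 21, 949 CE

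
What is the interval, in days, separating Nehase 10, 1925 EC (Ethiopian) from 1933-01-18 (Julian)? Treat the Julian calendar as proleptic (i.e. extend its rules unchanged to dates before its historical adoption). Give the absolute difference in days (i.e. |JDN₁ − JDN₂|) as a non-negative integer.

197

First date → JDN 2427301; second date → JDN 2427104.
The interval is |2427301 − 2427104| = 197 days.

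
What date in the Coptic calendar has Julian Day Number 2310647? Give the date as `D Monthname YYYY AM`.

JDN 2310647 is 27 March 1614 in the Gregorian calendar.
In the Coptic calendar that day is 21 Paremhat 1330 AM.

21 Paremhat 1330 AM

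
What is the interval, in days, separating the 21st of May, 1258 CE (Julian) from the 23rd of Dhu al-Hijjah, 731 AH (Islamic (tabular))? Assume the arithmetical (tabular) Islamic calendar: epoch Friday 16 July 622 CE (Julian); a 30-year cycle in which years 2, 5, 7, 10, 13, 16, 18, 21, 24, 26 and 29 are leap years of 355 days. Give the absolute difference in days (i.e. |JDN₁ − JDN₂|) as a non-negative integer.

26792

JDN of the first date = 2180683.
JDN of the second date = 2207475.
|2207475 − 2180683| = 26792.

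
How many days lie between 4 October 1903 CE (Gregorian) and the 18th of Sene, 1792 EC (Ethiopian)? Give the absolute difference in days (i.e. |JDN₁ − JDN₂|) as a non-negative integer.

37721

First date → JDN 2416392; second date → JDN 2378671.
The interval is |2416392 − 2378671| = 37721 days.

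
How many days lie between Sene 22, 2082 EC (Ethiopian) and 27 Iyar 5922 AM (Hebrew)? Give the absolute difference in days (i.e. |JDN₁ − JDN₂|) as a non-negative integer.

JDN of the first date = 2484597.
JDN of the second date = 2510845.
|2510845 − 2484597| = 26248.

26248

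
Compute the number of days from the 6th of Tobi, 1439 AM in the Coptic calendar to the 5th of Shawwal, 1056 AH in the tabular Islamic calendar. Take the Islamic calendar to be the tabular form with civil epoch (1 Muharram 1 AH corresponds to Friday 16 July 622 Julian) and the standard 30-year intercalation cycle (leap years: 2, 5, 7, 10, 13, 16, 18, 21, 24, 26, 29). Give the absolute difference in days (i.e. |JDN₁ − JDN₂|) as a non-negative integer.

27817

First date → JDN 2350384; second date → JDN 2322567.
The interval is |2350384 − 2322567| = 27817 days.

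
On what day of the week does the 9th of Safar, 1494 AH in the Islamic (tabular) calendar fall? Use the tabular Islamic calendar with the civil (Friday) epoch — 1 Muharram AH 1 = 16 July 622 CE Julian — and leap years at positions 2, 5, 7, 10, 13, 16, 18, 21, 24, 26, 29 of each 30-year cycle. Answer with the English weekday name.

Wednesday

Equivalently 11 March 2071 Gregorian, JDN 2477547.
2477547 ≡ 2 (mod 7); counting from Monday = 0 gives Wednesday.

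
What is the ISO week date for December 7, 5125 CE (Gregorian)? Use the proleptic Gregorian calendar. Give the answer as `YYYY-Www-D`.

5125-W50-1

The weekday is Monday (ISO weekday 1).
That Monday belongs to ISO week 50 of ISO year 5125.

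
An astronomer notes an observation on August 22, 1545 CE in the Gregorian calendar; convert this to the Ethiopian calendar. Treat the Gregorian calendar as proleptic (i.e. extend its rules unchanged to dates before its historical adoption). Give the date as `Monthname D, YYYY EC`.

Nehase 19, 1537 EC

Both dates share Julian Day Number 2285593; in the Ethiopian calendar that is 19 Nehase 1537 EC.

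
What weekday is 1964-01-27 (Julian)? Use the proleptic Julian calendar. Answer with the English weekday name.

In the Gregorian calendar this is 9 February 1964 (JDN 2438435).
Since JDN mod 7 = 6 (0 = Monday), the day is Sunday.

Sunday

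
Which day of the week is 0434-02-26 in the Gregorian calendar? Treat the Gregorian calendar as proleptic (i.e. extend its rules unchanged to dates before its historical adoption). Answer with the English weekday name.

Sunday

Since JDN mod 7 = 6 (0 = Monday), the day is Sunday.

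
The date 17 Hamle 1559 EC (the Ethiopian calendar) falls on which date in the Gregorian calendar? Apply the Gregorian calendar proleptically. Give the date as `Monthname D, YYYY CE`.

Both dates share Julian Day Number 2293596; in the Gregorian calendar that is 21 July 1567 CE.

July 21, 1567 CE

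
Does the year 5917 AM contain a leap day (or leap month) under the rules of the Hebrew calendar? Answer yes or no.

Hebrew year 5917 is year 8 of its 19-year Metonic cycle; leap years are at positions 3, 6, 8, 11, 14, 17, 19, so it is a leap year (13 months).

yes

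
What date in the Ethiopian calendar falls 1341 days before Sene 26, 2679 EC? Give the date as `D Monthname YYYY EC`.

The starting date is JDN 2702655; 2702655 − 1341 = 2701314.
JDN 2701314 corresponds to 20 Tikimt 2676 EC.

20 Tikimt 2676 EC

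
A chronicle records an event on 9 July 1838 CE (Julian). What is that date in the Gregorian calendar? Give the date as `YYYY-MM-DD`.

The Julian–Gregorian offset here is 12 days (Julian trailing).
9 July 1838 Julian + 12 days → 21 July 1838 Gregorian.

1838-07-21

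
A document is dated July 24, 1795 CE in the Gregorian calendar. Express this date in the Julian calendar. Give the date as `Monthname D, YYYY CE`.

July 13, 1795 CE

At this point the Julian calendar is 11 days behind the Gregorian.
24 July 1795 Gregorian − 11 days → 13 July 1795 Julian.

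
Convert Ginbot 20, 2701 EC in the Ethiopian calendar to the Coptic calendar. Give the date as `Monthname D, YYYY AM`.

The source date corresponds to 3 June 2709 in the Gregorian calendar (JDN 2710655).
That day falls on 20 Pashons 2425 AM in the Coptic calendar.

Pashons 20, 2425 AM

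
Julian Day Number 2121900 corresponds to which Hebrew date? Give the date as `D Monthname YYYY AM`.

29 Sivan 4857 AM

The proleptic Gregorian equivalent of JDN 2121900 is 18 June 1097.
In the Hebrew calendar that day is 29 Sivan 4857 AM.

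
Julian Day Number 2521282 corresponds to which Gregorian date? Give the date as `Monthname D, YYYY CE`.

December 7, 2190 CE

JDN 2451545 is 1 Jan 2000; 2521282 is +69737 days from there.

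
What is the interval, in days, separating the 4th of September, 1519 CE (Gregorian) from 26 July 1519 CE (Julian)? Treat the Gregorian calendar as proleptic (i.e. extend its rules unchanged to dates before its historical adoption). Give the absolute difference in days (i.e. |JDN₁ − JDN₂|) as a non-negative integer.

30

First date → JDN 2276109; second date → JDN 2276079.
The interval is |2276109 − 2276079| = 30 days.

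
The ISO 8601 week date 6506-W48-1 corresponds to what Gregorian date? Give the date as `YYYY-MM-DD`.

6506-11-29

ISO week 1 of 6506 is the week containing the first Thursday of 6506.
Week 48, day 1 (Monday) lands on 6506-11-29.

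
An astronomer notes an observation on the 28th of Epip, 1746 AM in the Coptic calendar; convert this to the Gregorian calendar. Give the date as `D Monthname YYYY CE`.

Julian Day Number of the source date = 2462718.
Converting JDN 2462718 to the Gregorian calendar gives 4 August 2030 CE.

4 August 2030 CE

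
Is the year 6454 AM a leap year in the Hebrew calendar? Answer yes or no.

Hebrew year 6454 is year 13 of its 19-year Metonic cycle; leap years are at positions 3, 6, 8, 11, 14, 17, 19, so it is a common year (12 months).

no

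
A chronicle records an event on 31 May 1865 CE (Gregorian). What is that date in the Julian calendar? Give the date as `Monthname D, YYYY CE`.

May 19, 1865 CE

At this point the Julian calendar is 12 days behind the Gregorian.
31 May 1865 Gregorian − 12 days → 19 May 1865 Julian.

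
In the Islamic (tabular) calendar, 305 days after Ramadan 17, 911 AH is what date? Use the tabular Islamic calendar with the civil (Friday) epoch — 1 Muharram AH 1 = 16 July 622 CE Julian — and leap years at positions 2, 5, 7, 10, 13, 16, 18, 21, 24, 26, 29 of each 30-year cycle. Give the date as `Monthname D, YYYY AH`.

Rajab 27, 912 AH

Counting 305 days forward from JDN 2271166 reaches JDN 2271471, which is Rajab 27, 912 AH.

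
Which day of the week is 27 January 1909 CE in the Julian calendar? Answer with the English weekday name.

Tuesday

In the Gregorian calendar this is 9 February 1909 (JDN 2418347).
2418347 ≡ 1 (mod 7); counting from Monday = 0 gives Tuesday.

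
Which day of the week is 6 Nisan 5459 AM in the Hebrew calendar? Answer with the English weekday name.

Sunday

This is JDN 2341702 (5 April 1699 Gregorian).
Since JDN mod 7 = 6 (0 = Monday), the day is Sunday.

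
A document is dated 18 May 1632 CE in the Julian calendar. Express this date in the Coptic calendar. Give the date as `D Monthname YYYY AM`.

Julian Day Number of the source date = 2317284.
Converting JDN 2317284 to the Coptic calendar gives 23 Pashons 1348 AM.

23 Pashons 1348 AM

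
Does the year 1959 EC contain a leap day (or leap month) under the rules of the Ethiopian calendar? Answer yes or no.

yes

1959 mod 4 = 3; in the Ethiopian calendar a year is leap when year mod 4 = 3, so it is a leap year.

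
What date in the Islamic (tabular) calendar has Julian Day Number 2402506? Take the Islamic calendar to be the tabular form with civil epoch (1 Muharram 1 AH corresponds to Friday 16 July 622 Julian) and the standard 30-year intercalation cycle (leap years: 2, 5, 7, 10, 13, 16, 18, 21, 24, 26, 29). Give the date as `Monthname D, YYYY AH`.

Jumada al-Awwal 5, 1282 AH

The Gregorian equivalent of JDN 2402506 is 26 September 1865.
In the tabular Islamic calendar that day is Jumada al-Awwal 5, 1282 AH.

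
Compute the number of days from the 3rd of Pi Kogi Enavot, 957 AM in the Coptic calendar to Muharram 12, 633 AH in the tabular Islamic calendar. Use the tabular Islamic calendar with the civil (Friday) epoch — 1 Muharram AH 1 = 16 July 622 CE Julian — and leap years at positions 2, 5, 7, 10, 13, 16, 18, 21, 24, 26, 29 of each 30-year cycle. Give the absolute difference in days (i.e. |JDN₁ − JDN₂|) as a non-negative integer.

First date → JDN 2174571; second date → JDN 2172411.
The interval is |2174571 − 2172411| = 2160 days.

2160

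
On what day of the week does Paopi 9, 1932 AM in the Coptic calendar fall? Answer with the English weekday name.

Sunday

In the Gregorian calendar this is 22 October 2215 (JDN 2530366).
Since JDN mod 7 = 6 (0 = Monday), the day is Sunday.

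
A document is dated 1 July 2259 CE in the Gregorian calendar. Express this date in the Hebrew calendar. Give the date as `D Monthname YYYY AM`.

Both dates share Julian Day Number 2546324; in the Hebrew calendar that is 9 Tammuz 6019 AM.

9 Tammuz 6019 AM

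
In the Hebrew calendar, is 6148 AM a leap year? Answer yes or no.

yes

Hebrew year 6148 is year 11 of its 19-year Metonic cycle; leap years are at positions 3, 6, 8, 11, 14, 17, 19, so it is a leap year (13 months).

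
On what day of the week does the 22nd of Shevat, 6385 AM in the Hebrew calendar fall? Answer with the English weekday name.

Monday

Equivalently 21 February 2625 Gregorian, JDN 2679873.
2679873 ≡ 0 (mod 7); counting from Monday = 0 gives Monday.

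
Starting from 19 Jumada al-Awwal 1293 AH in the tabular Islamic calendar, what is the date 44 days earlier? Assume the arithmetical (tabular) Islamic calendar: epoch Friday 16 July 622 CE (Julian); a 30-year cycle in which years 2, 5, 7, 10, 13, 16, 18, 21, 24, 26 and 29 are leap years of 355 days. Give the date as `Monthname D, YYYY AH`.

Counting 44 days back from JDN 2406418 reaches JDN 2406374, which is Rabi' al-Thani 4, 1293 AH.

Rabi' al-Thani 4, 1293 AH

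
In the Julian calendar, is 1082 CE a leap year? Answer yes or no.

no

1082 mod 4 = 2, so it is a common year in the Julian calendar.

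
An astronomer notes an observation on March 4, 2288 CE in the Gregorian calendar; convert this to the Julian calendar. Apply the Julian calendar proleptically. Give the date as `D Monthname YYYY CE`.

18 February 2288 CE

For dates in this range the Gregorian date is 15 days ahead of the Julian.
4 March 2288 Gregorian − 15 days → 18 February 2288 Julian.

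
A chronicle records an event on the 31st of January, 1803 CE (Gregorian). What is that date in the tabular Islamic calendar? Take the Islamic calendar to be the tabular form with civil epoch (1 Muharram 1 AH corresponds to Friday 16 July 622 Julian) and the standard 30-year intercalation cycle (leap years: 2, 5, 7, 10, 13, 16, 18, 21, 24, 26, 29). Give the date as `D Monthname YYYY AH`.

7 Shawwal 1217 AH

Julian Day Number of the source date = 2379622.
Converting JDN 2379622 to the tabular Islamic calendar gives 7 Shawwal 1217 AH.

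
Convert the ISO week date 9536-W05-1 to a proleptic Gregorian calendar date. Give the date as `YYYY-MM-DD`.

9536-01-27

ISO week 1 of 9536 is the week containing the first Thursday of 9536.
Week 5, day 1 (Monday) lands on 9536-01-27.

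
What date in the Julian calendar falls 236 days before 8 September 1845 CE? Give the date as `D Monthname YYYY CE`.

15 January 1845 CE

The starting date is JDN 2395195; 2395195 − 236 = 2394959.
JDN 2394959 corresponds to 15 January 1845 CE.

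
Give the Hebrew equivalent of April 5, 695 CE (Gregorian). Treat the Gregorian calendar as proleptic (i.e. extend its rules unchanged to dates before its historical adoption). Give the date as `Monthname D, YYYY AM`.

Nisan 11, 4455 AM

Both dates share Julian Day Number 1974998; in the Hebrew calendar that is 11 Nisan 4455 AM.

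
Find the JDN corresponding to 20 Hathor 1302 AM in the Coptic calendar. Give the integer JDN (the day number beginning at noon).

In the Gregorian calendar the same day is 26 November 1585.
JDN 2299161 is 15 October 1582 CE (Gregorian); the target day is +1138 days from there, so JDN = 2300299.

2300299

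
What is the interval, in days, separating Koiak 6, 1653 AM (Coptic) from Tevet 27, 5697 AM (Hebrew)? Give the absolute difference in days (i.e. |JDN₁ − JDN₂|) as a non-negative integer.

First date → JDN 2428518; second date → JDN 2428544.
The interval is |2428518 − 2428544| = 26 days.

26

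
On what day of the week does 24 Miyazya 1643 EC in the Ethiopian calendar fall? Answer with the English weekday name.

Saturday

This is JDN 2324194 (29 April 1651 Gregorian).
Since JDN mod 7 = 5 (0 = Monday), the day is Saturday.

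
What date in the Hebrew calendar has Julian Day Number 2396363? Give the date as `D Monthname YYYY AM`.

JDN 2396363 is 1 December 1848 in the Gregorian calendar.
In the Hebrew calendar that day is 6 Kislev 5609 AM.

6 Kislev 5609 AM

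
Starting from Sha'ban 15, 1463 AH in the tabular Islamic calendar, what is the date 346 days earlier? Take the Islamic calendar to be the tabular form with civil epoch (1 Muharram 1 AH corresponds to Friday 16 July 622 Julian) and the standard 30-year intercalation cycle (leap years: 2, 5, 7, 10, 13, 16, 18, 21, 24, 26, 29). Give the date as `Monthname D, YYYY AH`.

Sha'ban 23, 1462 AH

The starting date is JDN 2466745; 2466745 − 346 = 2466399.
JDN 2466399 corresponds to Sha'ban 23, 1462 AH.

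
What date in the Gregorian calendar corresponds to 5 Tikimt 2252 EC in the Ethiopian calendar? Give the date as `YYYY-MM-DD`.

Both dates share Julian Day Number 2546433; in the Gregorian calendar that is 18 October 2259 CE.

2259-10-18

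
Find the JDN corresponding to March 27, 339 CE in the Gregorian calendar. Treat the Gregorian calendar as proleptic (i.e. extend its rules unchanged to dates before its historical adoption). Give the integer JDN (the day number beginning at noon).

JDN 2400001 is 17 November 1858 CE (Gregorian), MJD 0; the target day is −555039 days from there, so JDN = 1844962.

1844962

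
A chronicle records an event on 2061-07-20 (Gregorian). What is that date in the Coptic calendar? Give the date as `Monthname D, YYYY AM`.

Epip 13, 1777 AM

Julian Day Number of the source date = 2474026.
Converting JDN 2474026 to the Coptic calendar gives 13 Epip 1777 AM.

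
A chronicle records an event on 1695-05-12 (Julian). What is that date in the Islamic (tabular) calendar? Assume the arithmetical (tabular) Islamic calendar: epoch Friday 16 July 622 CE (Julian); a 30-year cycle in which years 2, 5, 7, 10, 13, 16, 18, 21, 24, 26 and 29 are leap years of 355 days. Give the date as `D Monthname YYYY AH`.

8 Shawwal 1106 AH

Julian Day Number of the source date = 2340288.
Converting JDN 2340288 to the tabular Islamic calendar gives 8 Shawwal 1106 AH.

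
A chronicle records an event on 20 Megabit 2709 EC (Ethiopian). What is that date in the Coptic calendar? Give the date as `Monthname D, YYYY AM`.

Paremhat 20, 2433 AM

Both dates share Julian Day Number 2713517; in the Coptic calendar that is 20 Paremhat 2433 AM.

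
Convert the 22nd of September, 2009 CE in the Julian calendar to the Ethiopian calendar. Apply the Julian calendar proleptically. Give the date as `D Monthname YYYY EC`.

The source date corresponds to 5 October 2009 in the Gregorian calendar (JDN 2455110).
That day falls on 25 Meskerem 2002 EC in the Ethiopian calendar.

25 Meskerem 2002 EC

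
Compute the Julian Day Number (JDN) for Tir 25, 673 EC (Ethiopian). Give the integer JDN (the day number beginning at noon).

1969813

In the proleptic Gregorian calendar the same day is 23 January 681.
JDN 2400001 is 17 November 1858 CE (Gregorian), MJD 0; the target day is −430188 days from there, so JDN = 1969813.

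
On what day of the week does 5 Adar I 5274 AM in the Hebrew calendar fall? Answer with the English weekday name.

This is JDN 2274078 (11 February 1514 Gregorian).
Since JDN mod 7 = 2 (0 = Monday), the day is Wednesday.

Wednesday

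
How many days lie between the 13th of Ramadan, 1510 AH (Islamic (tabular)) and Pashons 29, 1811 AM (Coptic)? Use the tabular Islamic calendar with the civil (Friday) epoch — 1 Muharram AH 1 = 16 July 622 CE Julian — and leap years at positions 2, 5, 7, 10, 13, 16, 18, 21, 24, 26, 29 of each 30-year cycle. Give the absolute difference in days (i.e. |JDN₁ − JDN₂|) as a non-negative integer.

2973

JDN of the first date = 2483427.
JDN of the second date = 2486400.
|2486400 − 2483427| = 2973.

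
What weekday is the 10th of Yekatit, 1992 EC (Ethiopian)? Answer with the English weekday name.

In the Gregorian calendar this is 18 February 2000 (JDN 2451593).
2451593 ≡ 4 (mod 7); counting from Monday = 0 gives Friday.

Friday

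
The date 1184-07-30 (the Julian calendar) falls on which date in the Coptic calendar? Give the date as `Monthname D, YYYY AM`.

Mesori 6, 900 AM

The source date corresponds to 6 August 1184 in the proleptic Gregorian calendar (JDN 2153725).
That day falls on 6 Mesori 900 AM in the Coptic calendar.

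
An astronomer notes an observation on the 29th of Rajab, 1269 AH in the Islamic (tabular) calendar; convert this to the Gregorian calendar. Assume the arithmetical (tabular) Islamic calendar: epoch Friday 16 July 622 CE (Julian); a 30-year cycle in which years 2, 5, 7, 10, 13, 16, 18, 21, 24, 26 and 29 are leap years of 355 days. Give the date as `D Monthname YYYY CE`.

Julian Day Number of the source date = 2397982.
Converting JDN 2397982 to the Gregorian calendar gives 8 May 1853 CE.

8 May 1853 CE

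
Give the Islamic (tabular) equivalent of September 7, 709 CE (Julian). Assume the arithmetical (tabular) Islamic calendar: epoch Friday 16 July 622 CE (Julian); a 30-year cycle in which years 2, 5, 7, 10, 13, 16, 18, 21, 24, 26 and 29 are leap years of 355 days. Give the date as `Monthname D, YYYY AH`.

The source date corresponds to 11 September 709 in the proleptic Gregorian calendar (JDN 1980270).
That day falls on 26 Shawwal 90 AH in the tabular Islamic calendar.

Shawwal 26, 90 AH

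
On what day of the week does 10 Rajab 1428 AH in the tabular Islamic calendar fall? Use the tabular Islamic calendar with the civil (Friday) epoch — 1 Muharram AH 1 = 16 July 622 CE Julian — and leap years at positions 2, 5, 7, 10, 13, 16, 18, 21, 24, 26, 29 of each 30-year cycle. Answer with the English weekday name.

Wednesday

Equivalently 25 July 2007 Gregorian, JDN 2454307.
Since JDN mod 7 = 2 (0 = Monday), the day is Wednesday.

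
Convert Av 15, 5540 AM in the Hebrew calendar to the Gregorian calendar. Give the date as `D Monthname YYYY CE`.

16 August 1780 CE

Both dates share Julian Day Number 2371420; in the Gregorian calendar that is 16 August 1780 CE.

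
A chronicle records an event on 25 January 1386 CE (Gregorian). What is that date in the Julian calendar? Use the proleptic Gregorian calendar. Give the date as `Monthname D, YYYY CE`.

The Julian–Gregorian offset here is 8 days (Julian trailing).
25 January 1386 Gregorian − 8 days → 17 January 1386 Julian.

January 17, 1386 CE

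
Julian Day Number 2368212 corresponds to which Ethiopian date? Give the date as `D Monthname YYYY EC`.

JDN 2368212 is 4 November 1771 in the Gregorian calendar.
In the Ethiopian calendar that day is 26 Tikimt 1764 EC.

26 Tikimt 1764 EC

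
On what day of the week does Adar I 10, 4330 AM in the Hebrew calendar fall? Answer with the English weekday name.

Equivalently 3 February 570 Gregorian, JDN 1929282.
1929282 ≡ 5 (mod 7); counting from Monday = 0 gives Saturday.

Saturday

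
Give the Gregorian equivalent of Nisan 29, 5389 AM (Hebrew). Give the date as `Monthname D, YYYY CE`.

April 22, 1629 CE

Both dates share Julian Day Number 2316152; in the Gregorian calendar that is 22 April 1629 CE.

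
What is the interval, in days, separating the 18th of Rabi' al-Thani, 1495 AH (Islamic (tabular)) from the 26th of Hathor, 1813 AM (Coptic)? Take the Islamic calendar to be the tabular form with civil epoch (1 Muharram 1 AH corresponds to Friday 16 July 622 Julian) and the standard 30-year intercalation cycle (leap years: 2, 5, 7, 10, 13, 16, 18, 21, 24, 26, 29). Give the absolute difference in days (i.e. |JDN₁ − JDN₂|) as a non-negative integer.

First date → JDN 2477970; second date → JDN 2486948.
The interval is |2477970 − 2486948| = 8978 days.

8978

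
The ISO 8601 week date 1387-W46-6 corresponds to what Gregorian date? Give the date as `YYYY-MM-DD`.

ISO week 1 of 1387 is the week containing the first Thursday of 1387.
Week 46, day 6 (Saturday) lands on 1387-11-17.

1387-11-17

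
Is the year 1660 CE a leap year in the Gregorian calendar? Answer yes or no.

1660 is divisible by 4 and not by 100, so it is a leap year.

yes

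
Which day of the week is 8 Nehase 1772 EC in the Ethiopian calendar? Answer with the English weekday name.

Equivalently 12 August 1780 Gregorian, JDN 2371416.
2371416 ≡ 5 (mod 7); counting from Monday = 0 gives Saturday.

Saturday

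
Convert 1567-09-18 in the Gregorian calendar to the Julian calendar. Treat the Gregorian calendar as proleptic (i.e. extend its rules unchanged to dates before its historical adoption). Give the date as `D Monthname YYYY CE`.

8 September 1567 CE

For dates in this range the Gregorian date is 10 days ahead of the Julian.
18 September 1567 Gregorian − 10 days → 8 September 1567 Julian.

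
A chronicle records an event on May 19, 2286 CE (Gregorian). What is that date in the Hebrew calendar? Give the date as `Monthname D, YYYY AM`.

Both dates share Julian Day Number 2556143; in the Hebrew calendar that is 24 Iyar 6046 AM.

Iyar 24, 6046 AM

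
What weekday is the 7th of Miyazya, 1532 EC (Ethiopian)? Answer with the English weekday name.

Equivalently 12 April 1540 Gregorian, JDN 2283635.
JDN 2283635 mod 7 = 4, and JDN 0 was a Monday, so this is a Friday.

Friday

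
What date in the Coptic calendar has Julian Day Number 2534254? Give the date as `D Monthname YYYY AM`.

5 Paoni 1942 AM

JDN 2534254 is 14 June 2226 in the Gregorian calendar.
In the Coptic calendar that day is 5 Paoni 1942 AM.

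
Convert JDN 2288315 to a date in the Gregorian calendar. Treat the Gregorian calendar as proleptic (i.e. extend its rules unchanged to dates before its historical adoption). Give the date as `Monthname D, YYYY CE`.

February 3, 1553 CE

Counting from JDN 2299161 = 15 Oct 1582 gives an offset of -10846 days.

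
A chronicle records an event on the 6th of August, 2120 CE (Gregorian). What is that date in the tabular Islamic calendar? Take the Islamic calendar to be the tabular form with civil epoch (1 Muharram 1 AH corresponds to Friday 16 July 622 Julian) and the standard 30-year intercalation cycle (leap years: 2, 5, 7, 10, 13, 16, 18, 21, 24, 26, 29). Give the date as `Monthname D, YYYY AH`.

Muharram 11, 1545 AH

Julian Day Number of the source date = 2495592.
Converting JDN 2495592 to the tabular Islamic calendar gives 11 Muharram 1545 AH.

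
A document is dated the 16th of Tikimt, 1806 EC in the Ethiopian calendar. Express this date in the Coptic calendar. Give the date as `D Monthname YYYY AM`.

16 Paopi 1530 AM

Both dates share Julian Day Number 2383542; in the Coptic calendar that is 16 Paopi 1530 AM.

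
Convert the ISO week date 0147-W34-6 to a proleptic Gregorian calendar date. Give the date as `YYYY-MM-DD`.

0147-08-26

ISO week 1 of 147 is the week containing the first Thursday of 147.
Week 34, day 6 (Saturday) lands on 0147-08-26.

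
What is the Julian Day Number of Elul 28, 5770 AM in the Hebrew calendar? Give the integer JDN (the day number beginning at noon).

In the Gregorian calendar the same day is 7 September 2010.
JDN 2400001 is 17 November 1858 CE (Gregorian), MJD 0; the target day is +55446 days from there, so JDN = 2455447.

2455447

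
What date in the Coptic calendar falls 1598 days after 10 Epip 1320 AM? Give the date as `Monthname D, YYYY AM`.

Hathor 22, 1325 AM

JDN of 10 Epip 1320 AM = 2307104.
2307104 + 1598 = 2308702.
JDN 2308702 in the Coptic calendar is Hathor 22, 1325 AM.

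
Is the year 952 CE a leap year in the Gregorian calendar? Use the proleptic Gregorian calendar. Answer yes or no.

yes

952 is divisible by 4 and not by 100, so it is a leap year.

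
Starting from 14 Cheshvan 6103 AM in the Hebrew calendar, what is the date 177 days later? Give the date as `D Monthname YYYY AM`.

The starting date is JDN 2576774; 2576774 + 177 = 2576951.
JDN 2576951 corresponds to 14 Iyar 6103 AM.

14 Iyar 6103 AM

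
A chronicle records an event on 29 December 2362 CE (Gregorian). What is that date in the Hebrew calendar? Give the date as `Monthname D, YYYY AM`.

Julian Day Number of the source date = 2584125.
Converting JDN 2584125 to the Hebrew calendar gives 12 Tevet 6123 AM.

Tevet 12, 6123 AM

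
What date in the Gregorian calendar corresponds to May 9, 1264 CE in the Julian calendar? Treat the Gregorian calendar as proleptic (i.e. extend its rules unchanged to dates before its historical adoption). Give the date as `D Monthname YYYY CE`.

For dates in this range the Gregorian date is 7 days ahead of the Julian.
9 May 1264 Julian + 7 days → 16 May 1264 Gregorian.

16 May 1264 CE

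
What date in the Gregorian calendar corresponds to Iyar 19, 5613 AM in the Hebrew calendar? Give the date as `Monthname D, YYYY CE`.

Both dates share Julian Day Number 2398001; in the Gregorian calendar that is 27 May 1853 CE.

May 27, 1853 CE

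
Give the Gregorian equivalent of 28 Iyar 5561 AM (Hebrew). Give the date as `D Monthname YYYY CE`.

11 May 1801 CE

Julian Day Number of the source date = 2378992.
Converting JDN 2378992 to the Gregorian calendar gives 11 May 1801 CE.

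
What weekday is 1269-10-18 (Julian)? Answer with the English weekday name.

Equivalently 25 October 1269 Gregorian, JDN 2184851.
Since JDN mod 7 = 4 (0 = Monday), the day is Friday.

Friday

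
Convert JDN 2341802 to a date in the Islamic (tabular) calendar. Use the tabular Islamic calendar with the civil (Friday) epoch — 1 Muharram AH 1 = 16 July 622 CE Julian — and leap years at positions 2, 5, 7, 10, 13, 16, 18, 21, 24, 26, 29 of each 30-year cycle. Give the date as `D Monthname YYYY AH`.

16 Muharram 1111 AH

JDN 2341802 is 14 July 1699 in the Gregorian calendar.
In the tabular Islamic calendar that day is 16 Muharram 1111 AH.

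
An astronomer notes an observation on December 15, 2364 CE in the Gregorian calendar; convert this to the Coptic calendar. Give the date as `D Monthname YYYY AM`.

Julian Day Number of the source date = 2584842.
Converting JDN 2584842 to the Coptic calendar gives 3 Koiak 2081 AM.

3 Koiak 2081 AM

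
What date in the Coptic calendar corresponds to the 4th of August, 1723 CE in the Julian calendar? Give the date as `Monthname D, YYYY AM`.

Mesori 11, 1439 AM

Julian Day Number of the source date = 2350599.
Converting JDN 2350599 to the Coptic calendar gives 11 Mesori 1439 AM.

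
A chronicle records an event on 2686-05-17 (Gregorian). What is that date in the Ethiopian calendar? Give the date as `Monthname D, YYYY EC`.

Both dates share Julian Day Number 2702238; in the Ethiopian calendar that is 4 Ginbot 2678 EC.

Ginbot 4, 2678 EC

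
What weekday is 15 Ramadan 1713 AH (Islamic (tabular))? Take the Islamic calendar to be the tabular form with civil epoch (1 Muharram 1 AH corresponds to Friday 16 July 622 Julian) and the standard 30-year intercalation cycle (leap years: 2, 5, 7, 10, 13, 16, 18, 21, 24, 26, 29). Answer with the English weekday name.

In the Gregorian calendar this is 2 April 2284 (JDN 2555366).
JDN 2555366 mod 7 = 2, and JDN 0 was a Monday, so this is a Wednesday.

Wednesday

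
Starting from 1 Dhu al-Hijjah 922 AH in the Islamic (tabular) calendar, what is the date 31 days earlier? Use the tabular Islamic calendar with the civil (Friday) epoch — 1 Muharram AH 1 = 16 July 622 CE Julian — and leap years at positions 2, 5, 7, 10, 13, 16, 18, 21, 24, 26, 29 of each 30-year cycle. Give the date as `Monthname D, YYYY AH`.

The starting date is JDN 2275137; 2275137 − 31 = 2275106.
JDN 2275106 corresponds to Shawwal 29, 922 AH.

Shawwal 29, 922 AH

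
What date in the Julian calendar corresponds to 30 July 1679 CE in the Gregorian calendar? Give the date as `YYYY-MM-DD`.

At this point the Julian calendar is 10 days behind the Gregorian.
30 July 1679 Gregorian − 10 days → 20 July 1679 Julian.

1679-07-20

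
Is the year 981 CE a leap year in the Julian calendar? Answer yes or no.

no

981 mod 4 = 1, so it is a common year in the Julian calendar.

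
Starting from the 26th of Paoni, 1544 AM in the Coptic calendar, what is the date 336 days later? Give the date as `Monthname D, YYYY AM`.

The starting date is JDN 2388906; 2388906 + 336 = 2389242.
JDN 2389242 corresponds to Pashons 27, 1545 AM.

Pashons 27, 1545 AM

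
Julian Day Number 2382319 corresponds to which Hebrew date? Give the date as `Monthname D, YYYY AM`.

The Gregorian equivalent of JDN 2382319 is 20 June 1810.
In the Hebrew calendar that day is Sivan 18, 5570 AM.

Sivan 18, 5570 AM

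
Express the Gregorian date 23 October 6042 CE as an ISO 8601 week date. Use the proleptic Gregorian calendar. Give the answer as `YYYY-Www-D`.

6042-W43-4

The weekday is Thursday (ISO weekday 4).
That Thursday belongs to ISO week 43 of ISO year 6042.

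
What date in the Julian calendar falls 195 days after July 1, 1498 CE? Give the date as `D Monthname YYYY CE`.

12 January 1499 CE

JDN of July 1, 1498 CE = 2268384.
2268384 + 195 = 2268579.
JDN 2268579 in the Julian calendar is 12 January 1499 CE.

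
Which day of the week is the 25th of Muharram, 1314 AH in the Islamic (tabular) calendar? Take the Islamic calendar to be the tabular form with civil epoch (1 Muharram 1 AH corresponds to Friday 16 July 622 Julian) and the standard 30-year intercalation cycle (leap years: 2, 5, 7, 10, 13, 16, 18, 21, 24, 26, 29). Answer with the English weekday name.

Monday

In the Gregorian calendar this is 6 July 1896 (JDN 2413747).
Since JDN mod 7 = 0 (0 = Monday), the day is Monday.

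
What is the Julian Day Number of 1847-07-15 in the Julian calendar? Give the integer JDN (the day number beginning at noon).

Equivalently 27 July 1847 (Gregorian).
JDN 2299161 is 15 October 1582 CE (Gregorian); the target day is +96709 days from there, so JDN = 2395870.

2395870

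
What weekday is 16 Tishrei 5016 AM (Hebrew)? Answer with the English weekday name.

This is JDN 2179708 (26 September 1255 Gregorian).
Since JDN mod 7 = 6 (0 = Monday), the day is Sunday.

Sunday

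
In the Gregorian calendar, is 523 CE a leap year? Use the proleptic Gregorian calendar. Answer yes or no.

no

523 is not divisible by 4, so it is a common year.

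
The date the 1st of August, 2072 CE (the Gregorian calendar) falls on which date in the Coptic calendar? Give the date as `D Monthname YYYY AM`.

Julian Day Number of the source date = 2478056.
Converting JDN 2478056 to the Coptic calendar gives 25 Epip 1788 AM.

25 Epip 1788 AM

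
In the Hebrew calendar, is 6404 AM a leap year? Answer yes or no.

no

Hebrew year 6404 is year 1 of its 19-year Metonic cycle; leap years are at positions 3, 6, 8, 11, 14, 17, 19, so it is a common year (12 months).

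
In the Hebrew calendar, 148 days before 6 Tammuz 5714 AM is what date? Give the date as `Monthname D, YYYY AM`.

Adar I 6, 5714 AM

The starting date is JDN 2434931; 2434931 − 148 = 2434783.
JDN 2434783 corresponds to Adar I 6, 5714 AM.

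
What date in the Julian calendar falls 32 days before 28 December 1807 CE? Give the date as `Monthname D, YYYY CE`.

The starting date is JDN 2381426; 2381426 − 32 = 2381394.
JDN 2381394 corresponds to November 26, 1807 CE.

November 26, 1807 CE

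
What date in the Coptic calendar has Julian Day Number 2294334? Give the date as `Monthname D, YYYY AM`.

Epip 24, 1285 AM

The proleptic Gregorian equivalent of JDN 2294334 is 28 July 1569.
In the Coptic calendar that day is Epip 24, 1285 AM.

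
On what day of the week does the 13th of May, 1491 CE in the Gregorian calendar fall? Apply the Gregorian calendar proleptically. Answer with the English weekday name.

Wednesday

Since JDN mod 7 = 2 (0 = Monday), the day is Wednesday.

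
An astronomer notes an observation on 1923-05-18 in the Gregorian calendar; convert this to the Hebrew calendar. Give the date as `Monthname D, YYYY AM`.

Julian Day Number of the source date = 2423558.
Converting JDN 2423558 to the Hebrew calendar gives 3 Sivan 5683 AM.

Sivan 3, 5683 AM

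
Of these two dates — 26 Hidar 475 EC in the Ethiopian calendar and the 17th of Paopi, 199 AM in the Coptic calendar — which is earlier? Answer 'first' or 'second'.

The two dates have Julian Day Numbers 1897434 and 1897395 respectively.
Since 1897395 < 1897434, the second date comes first.

second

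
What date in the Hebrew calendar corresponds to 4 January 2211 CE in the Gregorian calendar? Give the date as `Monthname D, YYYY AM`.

Both dates share Julian Day Number 2528614; in the Hebrew calendar that is 18 Tevet 5971 AM.

Tevet 18, 5971 AM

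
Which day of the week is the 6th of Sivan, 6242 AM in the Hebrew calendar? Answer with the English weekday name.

Equivalently 24 May 2482 Gregorian, JDN 2627736.
Since JDN mod 7 = 6 (0 = Monday), the day is Sunday.

Sunday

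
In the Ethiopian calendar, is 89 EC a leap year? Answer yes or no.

89 mod 4 = 1; in the Ethiopian calendar a year is leap when year mod 4 = 3, so it is a common year.

no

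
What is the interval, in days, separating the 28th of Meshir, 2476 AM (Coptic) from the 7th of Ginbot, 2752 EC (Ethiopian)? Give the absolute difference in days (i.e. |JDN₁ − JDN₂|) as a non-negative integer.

69

First date → JDN 2729201; second date → JDN 2729270.
The interval is |2729201 − 2729270| = 69 days.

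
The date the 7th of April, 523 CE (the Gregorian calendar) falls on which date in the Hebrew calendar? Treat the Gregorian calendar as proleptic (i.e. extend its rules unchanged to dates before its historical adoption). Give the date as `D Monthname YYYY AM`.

Both dates share Julian Day Number 1912178; in the Hebrew calendar that is 4 Nisan 4283 AM.

4 Nisan 4283 AM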